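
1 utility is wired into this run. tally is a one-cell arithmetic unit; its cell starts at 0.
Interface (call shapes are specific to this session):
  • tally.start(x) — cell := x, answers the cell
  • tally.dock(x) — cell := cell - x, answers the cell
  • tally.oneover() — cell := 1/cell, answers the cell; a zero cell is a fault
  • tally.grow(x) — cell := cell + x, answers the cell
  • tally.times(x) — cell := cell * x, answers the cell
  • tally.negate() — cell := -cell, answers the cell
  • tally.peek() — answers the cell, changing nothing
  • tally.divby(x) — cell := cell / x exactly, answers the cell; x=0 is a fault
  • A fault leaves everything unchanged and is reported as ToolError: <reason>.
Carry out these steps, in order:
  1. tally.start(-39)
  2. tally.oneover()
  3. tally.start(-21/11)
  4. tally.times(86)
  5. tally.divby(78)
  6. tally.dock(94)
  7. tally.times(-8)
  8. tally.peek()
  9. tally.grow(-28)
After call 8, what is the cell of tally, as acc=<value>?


! 1. start(x='-39') == -39
! 2. oneover() == -1/39
! 3. start(x='-21/11') == -21/11
! 4. times(x='86') == -1806/11
! 5. divby(x='78') == -301/143
! 6. dock(x='94') == -13743/143
! 7. times(x='-8') == 109944/143
! 8. peek() == 109944/143
! 9. grow(x='-28') == 105940/143

Answer: acc=109944/143


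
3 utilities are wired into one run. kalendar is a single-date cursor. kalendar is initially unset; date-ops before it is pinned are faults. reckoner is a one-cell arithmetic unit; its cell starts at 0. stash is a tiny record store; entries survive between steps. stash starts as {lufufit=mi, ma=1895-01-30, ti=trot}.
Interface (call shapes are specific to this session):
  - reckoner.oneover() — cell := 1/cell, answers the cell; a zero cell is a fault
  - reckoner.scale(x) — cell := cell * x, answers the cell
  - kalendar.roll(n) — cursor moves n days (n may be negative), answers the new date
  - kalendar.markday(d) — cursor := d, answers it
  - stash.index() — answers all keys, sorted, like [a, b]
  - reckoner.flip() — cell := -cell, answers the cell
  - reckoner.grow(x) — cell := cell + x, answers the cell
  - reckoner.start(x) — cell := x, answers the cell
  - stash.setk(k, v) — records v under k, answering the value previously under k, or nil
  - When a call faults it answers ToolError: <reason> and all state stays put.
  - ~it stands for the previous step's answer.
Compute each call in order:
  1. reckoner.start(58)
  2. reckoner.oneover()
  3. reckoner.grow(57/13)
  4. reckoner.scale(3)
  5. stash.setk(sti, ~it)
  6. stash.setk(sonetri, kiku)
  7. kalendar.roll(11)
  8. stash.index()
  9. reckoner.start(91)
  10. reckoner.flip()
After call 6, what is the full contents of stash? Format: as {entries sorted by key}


// reckoner.start(58) ~> 58
// reckoner.oneover() ~> 1/58
// reckoner.grow(57/13) ~> 3319/754
// reckoner.scale(3) ~> 9957/754
// stash.setk(sti, ~it) ~> nil
// stash.setk(sonetri, kiku) ~> nil
// kalendar.roll(11) ~> ToolError: no date set
// stash.index() ~> [lufufit, ma, sonetri, sti, ti]
// reckoner.start(91) ~> 91
// reckoner.flip() ~> -91

Answer: {lufufit=mi, ma=1895-01-30, sonetri=kiku, sti=9957/754, ti=trot}


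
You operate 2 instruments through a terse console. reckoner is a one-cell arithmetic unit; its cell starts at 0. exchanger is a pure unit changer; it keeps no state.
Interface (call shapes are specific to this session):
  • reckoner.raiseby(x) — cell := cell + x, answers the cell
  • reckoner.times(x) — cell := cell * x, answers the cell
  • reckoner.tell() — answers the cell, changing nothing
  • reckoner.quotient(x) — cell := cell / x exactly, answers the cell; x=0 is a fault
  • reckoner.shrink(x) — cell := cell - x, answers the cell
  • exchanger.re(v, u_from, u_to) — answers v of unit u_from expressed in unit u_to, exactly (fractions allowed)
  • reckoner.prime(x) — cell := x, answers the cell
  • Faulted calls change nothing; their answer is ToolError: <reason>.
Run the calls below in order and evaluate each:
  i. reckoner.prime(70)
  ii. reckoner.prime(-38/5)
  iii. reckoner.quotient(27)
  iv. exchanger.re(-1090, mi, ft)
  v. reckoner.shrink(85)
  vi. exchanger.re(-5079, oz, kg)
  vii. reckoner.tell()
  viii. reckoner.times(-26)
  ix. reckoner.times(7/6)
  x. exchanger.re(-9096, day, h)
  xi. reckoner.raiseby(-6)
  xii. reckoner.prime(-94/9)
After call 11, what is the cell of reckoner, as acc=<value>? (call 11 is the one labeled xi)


Answer: acc=1045253/405

Derivation:
==> reckoner.prime(x=70)
<== 70
==> reckoner.prime(x=-38/5)
<== -38/5
==> reckoner.quotient(x=27)
<== -38/135
==> exchanger.re(v=-1090, u_from=mi, u_to=ft)
<== -5755200
==> reckoner.shrink(x=85)
<== -11513/135
==> exchanger.re(v=-5079, u_from=oz, u_to=kg)
<== -230379564723/1600000000
==> reckoner.tell()
<== -11513/135
==> reckoner.times(x=-26)
<== 299338/135
==> reckoner.times(x=7/6)
<== 1047683/405
==> exchanger.re(v=-9096, u_from=day, u_to=h)
<== -218304
==> reckoner.raiseby(x=-6)
<== 1045253/405
==> reckoner.prime(x=-94/9)
<== -94/9


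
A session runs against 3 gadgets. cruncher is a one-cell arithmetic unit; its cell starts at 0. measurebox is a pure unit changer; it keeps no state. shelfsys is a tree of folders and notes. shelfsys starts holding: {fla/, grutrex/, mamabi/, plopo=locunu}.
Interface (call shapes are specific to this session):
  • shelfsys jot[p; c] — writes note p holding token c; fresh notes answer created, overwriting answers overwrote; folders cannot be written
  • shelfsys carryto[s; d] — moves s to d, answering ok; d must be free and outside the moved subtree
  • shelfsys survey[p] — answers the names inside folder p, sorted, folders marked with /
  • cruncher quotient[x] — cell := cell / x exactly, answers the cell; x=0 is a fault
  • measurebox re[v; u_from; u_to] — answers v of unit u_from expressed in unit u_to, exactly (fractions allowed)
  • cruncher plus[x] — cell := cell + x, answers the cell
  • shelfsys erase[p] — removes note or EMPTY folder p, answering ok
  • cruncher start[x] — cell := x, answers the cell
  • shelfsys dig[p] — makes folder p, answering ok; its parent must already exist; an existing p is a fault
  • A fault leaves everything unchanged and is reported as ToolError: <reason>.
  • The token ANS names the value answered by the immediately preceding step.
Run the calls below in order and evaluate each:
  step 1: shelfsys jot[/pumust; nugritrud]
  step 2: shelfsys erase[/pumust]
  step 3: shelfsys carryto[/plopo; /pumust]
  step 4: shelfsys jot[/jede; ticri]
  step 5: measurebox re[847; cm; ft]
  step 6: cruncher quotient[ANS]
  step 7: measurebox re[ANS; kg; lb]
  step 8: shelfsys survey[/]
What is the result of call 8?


> shelfsys jot /pumust nugritrud
[out] created
> shelfsys erase /pumust
[out] ok
> shelfsys carryto /plopo /pumust
[out] ok
> shelfsys jot /jede ticri
[out] created
> measurebox re 847 cm ft
[out] 21175/762
> cruncher quotient ANS
[out] 0
> measurebox re ANS kg lb
[out] 0
> shelfsys survey /
[out] [fla/, grutrex/, jede, mamabi/, pumust]

Answer: [fla/, grutrex/, jede, mamabi/, pumust]


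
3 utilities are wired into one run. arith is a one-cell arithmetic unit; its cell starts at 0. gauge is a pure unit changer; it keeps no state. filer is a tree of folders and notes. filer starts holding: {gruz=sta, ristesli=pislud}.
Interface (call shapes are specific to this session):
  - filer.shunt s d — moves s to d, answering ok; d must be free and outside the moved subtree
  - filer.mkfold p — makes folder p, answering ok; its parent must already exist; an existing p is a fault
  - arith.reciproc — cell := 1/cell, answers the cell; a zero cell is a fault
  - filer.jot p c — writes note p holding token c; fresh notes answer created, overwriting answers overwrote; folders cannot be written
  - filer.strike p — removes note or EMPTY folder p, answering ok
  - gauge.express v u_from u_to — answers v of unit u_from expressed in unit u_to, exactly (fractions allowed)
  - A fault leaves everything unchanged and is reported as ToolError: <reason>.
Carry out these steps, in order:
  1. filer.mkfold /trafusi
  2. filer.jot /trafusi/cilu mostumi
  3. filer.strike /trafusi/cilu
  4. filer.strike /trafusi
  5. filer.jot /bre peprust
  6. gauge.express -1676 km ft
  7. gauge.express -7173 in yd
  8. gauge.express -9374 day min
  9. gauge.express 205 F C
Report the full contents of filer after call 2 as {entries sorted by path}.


Answer: {gruz=sta, ristesli=pislud, trafusi/, trafusi/cilu=mostumi}

Derivation:
# filer.mkfold(/trafusi) == ok
# filer.jot(/trafusi/cilu, mostumi) == created
# filer.strike(/trafusi/cilu) == ok
# filer.strike(/trafusi) == ok
# filer.jot(/bre, peprust) == created
# gauge.express(-1676, km, ft) == -2095000000/381
# gauge.express(-7173, in, yd) == -797/4
# gauge.express(-9374, day, min) == -13498560
# gauge.express(205, F, C) == 865/9


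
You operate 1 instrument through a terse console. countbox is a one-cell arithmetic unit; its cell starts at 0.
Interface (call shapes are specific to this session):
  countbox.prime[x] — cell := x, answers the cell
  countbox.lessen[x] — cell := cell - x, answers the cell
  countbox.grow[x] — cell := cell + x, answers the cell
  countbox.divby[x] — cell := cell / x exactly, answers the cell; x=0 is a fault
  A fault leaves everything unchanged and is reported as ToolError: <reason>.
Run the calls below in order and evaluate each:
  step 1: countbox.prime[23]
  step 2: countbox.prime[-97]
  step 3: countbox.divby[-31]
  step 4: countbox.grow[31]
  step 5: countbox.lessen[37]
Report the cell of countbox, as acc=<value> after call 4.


Now I run prime(x='23'), and observe 23.
Next I call prime(x='-97'), and observe -97.
Using divby(x='-31'), and observe 97/31.
I run grow(x='31'), — result: 1058/31.
Calling lessen(x='37'), giving -89/31.

Answer: acc=1058/31


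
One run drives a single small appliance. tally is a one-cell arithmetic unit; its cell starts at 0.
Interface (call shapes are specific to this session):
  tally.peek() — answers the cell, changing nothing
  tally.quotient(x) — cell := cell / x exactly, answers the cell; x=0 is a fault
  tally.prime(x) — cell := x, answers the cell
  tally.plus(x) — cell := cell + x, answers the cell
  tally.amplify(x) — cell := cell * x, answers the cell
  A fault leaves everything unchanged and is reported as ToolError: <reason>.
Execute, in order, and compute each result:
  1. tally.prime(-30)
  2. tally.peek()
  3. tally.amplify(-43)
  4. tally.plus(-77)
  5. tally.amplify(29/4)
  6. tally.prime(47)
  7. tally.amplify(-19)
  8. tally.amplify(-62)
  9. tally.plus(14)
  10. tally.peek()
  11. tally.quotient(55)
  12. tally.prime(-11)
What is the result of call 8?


Answer: 55366

Derivation:
Now I run tally.prime using x=-30, — result: -30.
Then tally.peek(), → -30.
I call tally.amplify using x=-43, — result: 1290.
I call tally.plus using x=-77, and observe 1213.
Using tally.amplify using x=29/4, yielding 35177/4.
Next I call tally.prime using x=47, and get 47.
Calling tally.amplify using x=-19, and observe -893.
I use tally.amplify using x=-62, which returns 55366.
I try tally.plus using x=14, yielding 55380.
I call tally.peek, which returns 55380.
Invoking tally.quotient using x=55, giving 11076/11.
I try tally.prime using x=-11, and observe -11.


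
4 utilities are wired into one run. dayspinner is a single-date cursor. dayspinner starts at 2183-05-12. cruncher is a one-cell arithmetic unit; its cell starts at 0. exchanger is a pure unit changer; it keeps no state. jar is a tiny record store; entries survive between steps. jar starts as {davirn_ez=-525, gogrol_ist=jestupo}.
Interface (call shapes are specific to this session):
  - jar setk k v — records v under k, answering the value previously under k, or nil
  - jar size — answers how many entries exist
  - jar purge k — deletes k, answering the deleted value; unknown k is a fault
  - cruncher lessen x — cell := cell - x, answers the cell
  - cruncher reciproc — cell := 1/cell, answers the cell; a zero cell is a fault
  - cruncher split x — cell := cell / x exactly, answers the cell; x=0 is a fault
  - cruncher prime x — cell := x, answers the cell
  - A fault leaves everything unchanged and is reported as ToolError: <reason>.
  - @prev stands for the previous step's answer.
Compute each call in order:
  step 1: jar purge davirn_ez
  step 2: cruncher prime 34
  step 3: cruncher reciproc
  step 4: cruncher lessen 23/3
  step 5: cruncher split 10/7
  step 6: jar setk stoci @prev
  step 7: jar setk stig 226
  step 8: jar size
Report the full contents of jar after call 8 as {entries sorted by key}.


;; jar purge(k='davirn_ez') == -525
;; cruncher prime(x='34') == 34
;; cruncher reciproc() == 1/34
;; cruncher lessen(x='23/3') == -779/102
;; cruncher split(x='10/7') == -5453/1020
;; jar setk(k='stoci', v='@prev') == nil
;; jar setk(k='stig', v='226') == nil
;; jar size() == 3

Answer: {gogrol_ist=jestupo, stig=226, stoci=-5453/1020}


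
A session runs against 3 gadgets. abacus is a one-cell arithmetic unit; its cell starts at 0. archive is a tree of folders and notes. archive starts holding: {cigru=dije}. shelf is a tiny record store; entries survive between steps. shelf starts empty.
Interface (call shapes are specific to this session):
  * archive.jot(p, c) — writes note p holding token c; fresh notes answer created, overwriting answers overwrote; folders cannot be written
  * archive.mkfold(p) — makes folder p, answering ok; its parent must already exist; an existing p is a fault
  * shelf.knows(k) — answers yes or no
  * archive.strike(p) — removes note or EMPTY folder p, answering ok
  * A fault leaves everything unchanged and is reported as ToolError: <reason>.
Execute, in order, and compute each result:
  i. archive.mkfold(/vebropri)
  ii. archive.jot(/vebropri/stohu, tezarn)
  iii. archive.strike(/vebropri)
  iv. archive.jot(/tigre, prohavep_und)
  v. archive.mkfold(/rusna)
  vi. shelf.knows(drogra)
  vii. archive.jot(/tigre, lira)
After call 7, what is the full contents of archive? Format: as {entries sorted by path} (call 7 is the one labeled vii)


I try archive.mkfold with p: /vebropri, which returns ok.
I try archive.jot with p: /vebropri/stohu, c: tezarn, → created.
I use archive.strike with p: /vebropri, → ToolError: not empty.
Calling archive.jot with p: /tigre, c: prohavep_und, yielding created.
Next I call archive.mkfold with p: /rusna, → ok.
Invoking shelf.knows with k: drogra, → no.
I invoke archive.jot with p: /tigre, c: lira, giving overwrote.

Answer: {cigru=dije, rusna/, tigre=lira, vebropri/, vebropri/stohu=tezarn}


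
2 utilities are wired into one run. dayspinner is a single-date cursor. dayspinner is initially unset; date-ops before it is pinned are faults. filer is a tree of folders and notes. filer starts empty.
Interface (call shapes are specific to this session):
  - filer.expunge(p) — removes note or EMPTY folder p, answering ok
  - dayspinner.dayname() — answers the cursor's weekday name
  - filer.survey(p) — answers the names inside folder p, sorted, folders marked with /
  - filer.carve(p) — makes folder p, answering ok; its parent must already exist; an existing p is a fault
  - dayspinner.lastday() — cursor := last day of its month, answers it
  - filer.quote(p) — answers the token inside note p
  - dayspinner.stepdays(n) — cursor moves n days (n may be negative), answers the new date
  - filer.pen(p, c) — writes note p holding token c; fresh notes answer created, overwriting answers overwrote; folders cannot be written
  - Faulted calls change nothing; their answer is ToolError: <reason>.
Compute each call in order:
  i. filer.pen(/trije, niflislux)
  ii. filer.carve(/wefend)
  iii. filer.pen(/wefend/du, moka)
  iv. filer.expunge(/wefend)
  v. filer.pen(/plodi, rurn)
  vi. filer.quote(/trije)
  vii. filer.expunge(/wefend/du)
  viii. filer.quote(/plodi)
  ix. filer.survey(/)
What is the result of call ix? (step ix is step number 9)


Answer: [plodi, trije, wefend/]

Derivation:
~$ filer.pen /trije niflislux
[out] created
~$ filer.carve /wefend
[out] ok
~$ filer.pen /wefend/du moka
[out] created
~$ filer.expunge /wefend
[out] ToolError: not empty
~$ filer.pen /plodi rurn
[out] created
~$ filer.quote /trije
[out] niflislux
~$ filer.expunge /wefend/du
[out] ok
~$ filer.quote /plodi
[out] rurn
~$ filer.survey /
[out] [plodi, trije, wefend/]


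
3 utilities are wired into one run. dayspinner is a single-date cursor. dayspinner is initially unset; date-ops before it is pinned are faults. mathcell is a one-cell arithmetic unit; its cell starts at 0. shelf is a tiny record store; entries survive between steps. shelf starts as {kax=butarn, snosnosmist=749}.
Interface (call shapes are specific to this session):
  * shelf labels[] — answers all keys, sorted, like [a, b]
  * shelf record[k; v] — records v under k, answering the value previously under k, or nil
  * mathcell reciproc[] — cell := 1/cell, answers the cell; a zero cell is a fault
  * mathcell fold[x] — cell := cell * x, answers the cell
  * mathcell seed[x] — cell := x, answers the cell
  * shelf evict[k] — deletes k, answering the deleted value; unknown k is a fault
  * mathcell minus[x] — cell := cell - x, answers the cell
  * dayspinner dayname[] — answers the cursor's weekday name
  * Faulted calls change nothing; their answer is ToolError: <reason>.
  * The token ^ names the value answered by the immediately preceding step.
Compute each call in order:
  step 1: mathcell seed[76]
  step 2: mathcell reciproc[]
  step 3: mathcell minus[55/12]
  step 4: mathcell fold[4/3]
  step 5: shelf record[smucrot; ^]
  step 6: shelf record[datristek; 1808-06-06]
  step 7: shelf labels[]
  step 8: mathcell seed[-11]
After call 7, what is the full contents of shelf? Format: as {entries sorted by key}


Answer: {datristek=1808-06-06, kax=butarn, smucrot=-1042/171, snosnosmist=749}

Derivation:
-> mathcell seed(x: 76)
<- 76
-> mathcell reciproc()
<- 1/76
-> mathcell minus(x: 55/12)
<- -521/114
-> mathcell fold(x: 4/3)
<- -1042/171
-> shelf record(k: smucrot, v: ^)
<- nil
-> shelf record(k: datristek, v: 1808-06-06)
<- nil
-> shelf labels()
<- [datristek, kax, smucrot, snosnosmist]
-> mathcell seed(x: -11)
<- -11


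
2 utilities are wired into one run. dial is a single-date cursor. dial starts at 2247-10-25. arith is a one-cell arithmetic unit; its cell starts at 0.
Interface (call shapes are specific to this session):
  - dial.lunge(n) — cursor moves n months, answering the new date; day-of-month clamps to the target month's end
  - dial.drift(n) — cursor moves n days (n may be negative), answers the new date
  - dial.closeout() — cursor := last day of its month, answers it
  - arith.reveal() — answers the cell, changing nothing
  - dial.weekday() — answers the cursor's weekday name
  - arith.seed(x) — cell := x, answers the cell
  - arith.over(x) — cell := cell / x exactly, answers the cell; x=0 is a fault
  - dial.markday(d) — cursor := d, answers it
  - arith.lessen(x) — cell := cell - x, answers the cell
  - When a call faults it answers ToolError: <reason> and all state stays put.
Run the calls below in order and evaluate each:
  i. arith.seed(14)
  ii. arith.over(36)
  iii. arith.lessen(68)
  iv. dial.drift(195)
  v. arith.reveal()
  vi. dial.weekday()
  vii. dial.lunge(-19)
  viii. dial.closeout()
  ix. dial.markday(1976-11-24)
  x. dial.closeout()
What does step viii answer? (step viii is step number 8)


-> arith.seed(x=14)
<- 14
-> arith.over(x=36)
<- 7/18
-> arith.lessen(x=68)
<- -1217/18
-> dial.drift(n=195)
<- 2248-05-07
-> arith.reveal()
<- -1217/18
-> dial.weekday()
<- Sunday
-> dial.lunge(n=-19)
<- 2246-10-07
-> dial.closeout()
<- 2246-10-31
-> dial.markday(d=1976-11-24)
<- 1976-11-24
-> dial.closeout()
<- 1976-11-30

Answer: 2246-10-31


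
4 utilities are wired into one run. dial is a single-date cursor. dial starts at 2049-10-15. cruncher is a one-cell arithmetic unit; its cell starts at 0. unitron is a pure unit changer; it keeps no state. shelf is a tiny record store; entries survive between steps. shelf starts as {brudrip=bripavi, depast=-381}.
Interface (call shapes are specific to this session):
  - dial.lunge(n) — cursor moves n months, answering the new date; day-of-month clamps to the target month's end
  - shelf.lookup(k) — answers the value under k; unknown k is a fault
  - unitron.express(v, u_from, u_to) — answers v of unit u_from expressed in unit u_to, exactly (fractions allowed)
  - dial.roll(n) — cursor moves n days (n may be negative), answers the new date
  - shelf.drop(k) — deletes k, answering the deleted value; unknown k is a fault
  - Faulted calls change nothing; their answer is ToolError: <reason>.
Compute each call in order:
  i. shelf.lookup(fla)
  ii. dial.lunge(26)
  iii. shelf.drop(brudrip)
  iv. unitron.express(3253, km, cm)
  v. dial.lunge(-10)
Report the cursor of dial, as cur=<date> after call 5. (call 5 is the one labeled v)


Answer: cur=2051-02-15

Derivation:
~$ shelf.lookup k: fla
[out] ToolError: no such key fla
~$ dial.lunge n: 26
[out] 2051-12-15
~$ shelf.drop k: brudrip
[out] bripavi
~$ unitron.express v: 3253 u_from: km u_to: cm
[out] 325300000
~$ dial.lunge n: -10
[out] 2051-02-15


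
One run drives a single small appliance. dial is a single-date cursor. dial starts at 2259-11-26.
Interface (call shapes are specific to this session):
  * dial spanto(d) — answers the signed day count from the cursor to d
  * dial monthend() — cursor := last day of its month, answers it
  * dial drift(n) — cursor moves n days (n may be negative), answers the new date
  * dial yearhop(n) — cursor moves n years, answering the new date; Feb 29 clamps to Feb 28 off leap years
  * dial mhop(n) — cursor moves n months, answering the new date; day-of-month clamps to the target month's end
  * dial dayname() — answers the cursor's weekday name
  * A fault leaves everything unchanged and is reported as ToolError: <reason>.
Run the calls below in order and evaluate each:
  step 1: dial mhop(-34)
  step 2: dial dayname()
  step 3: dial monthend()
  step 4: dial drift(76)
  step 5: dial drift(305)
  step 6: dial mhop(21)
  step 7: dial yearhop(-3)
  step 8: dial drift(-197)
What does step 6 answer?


Answer: 2259-11-16

Derivation:
·→ dial mhop(n: -34)
·← 2257-01-26
·→ dial dayname()
·← Monday
·→ dial monthend()
·← 2257-01-31
·→ dial drift(n: 76)
·← 2257-04-17
·→ dial drift(n: 305)
·← 2258-02-16
·→ dial mhop(n: 21)
·← 2259-11-16
·→ dial yearhop(n: -3)
·← 2256-11-16
·→ dial drift(n: -197)
·← 2256-05-03


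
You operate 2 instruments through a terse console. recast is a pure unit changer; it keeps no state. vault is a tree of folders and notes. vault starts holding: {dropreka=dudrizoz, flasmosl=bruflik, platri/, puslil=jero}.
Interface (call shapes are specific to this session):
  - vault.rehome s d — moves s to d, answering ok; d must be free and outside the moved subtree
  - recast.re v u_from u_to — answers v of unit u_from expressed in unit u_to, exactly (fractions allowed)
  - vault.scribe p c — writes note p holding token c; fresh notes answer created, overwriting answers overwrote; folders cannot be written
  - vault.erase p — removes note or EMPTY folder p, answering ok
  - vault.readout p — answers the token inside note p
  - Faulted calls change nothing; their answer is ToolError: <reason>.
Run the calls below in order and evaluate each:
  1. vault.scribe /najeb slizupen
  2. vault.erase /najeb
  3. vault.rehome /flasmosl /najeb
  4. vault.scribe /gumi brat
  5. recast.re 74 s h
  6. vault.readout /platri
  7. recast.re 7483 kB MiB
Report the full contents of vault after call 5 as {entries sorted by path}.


Answer: {dropreka=dudrizoz, gumi=brat, najeb=bruflik, platri/, puslil=jero}

Derivation:
~$ vault.scribe /najeb slizupen
  created
~$ vault.erase /najeb
  ok
~$ vault.rehome /flasmosl /najeb
  ok
~$ vault.scribe /gumi brat
  created
~$ recast.re 74 s h
  37/1800
~$ vault.readout /platri
  ToolError: is a directory
~$ recast.re 7483 kB MiB
  935375/131072


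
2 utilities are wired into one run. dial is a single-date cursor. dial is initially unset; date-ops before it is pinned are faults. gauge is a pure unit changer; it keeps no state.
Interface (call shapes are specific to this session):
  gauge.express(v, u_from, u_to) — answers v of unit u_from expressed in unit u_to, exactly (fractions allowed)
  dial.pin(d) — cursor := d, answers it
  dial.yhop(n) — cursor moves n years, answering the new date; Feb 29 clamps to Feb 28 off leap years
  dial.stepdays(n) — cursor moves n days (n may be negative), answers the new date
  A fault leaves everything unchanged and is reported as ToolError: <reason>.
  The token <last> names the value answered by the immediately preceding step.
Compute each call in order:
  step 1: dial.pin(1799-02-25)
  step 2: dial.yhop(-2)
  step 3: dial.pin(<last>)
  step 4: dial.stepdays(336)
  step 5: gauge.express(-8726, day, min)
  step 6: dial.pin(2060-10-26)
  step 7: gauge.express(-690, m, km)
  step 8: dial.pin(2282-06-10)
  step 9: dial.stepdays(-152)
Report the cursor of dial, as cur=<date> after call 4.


[in] dial.pin d→1799-02-25
  1799-02-25
[in] dial.yhop n→-2
  1797-02-25
[in] dial.pin d→<last>
  1797-02-25
[in] dial.stepdays n→336
  1798-01-27
[in] gauge.express v→-8726 u_from→day u_to→min
  -12565440
[in] dial.pin d→2060-10-26
  2060-10-26
[in] gauge.express v→-690 u_from→m u_to→km
  -69/100
[in] dial.pin d→2282-06-10
  2282-06-10
[in] dial.stepdays n→-152
  2282-01-09

Answer: cur=1798-01-27


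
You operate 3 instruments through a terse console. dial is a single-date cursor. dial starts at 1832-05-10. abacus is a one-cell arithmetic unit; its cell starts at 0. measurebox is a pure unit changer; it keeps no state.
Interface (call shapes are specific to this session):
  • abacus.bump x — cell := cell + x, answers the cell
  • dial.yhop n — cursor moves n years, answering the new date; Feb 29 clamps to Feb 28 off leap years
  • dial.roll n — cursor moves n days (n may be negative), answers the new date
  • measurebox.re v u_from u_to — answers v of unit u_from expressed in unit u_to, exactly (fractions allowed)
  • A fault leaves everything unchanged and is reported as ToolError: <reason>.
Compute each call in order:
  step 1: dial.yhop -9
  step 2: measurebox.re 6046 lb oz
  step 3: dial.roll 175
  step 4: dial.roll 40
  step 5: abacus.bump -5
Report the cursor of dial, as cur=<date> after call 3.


→ yhop(n: -9)
← 1823-05-10
→ re(v: 6046, u_from: lb, u_to: oz)
← 96736
→ roll(n: 175)
← 1823-11-01
→ roll(n: 40)
← 1823-12-11
→ bump(x: -5)
← -5

Answer: cur=1823-11-01


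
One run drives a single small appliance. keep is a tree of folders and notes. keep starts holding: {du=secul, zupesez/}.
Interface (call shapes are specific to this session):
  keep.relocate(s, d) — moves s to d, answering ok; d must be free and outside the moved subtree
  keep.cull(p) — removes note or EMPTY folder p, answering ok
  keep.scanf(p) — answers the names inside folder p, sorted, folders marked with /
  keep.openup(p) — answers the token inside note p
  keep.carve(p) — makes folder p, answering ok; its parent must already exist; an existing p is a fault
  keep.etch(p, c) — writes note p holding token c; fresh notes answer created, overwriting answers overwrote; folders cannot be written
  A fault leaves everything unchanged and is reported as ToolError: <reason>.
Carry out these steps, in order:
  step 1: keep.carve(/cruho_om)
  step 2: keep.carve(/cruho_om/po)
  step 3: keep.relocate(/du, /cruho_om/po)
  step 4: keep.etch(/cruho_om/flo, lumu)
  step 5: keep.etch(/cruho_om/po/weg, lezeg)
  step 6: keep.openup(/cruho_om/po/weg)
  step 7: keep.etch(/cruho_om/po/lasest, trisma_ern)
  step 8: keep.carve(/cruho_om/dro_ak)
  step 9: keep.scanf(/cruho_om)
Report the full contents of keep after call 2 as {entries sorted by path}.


// 1. keep.carve(/cruho_om) == ok
// 2. keep.carve(/cruho_om/po) == ok
// 3. keep.relocate(/du, /cruho_om/po) == ToolError: exists
// 4. keep.etch(/cruho_om/flo, lumu) == created
// 5. keep.etch(/cruho_om/po/weg, lezeg) == created
// 6. keep.openup(/cruho_om/po/weg) == lezeg
// 7. keep.etch(/cruho_om/po/lasest, trisma_ern) == created
// 8. keep.carve(/cruho_om/dro_ak) == ok
// 9. keep.scanf(/cruho_om) == [dro_ak/, flo, po/]

Answer: {cruho_om/, cruho_om/po/, du=secul, zupesez/}


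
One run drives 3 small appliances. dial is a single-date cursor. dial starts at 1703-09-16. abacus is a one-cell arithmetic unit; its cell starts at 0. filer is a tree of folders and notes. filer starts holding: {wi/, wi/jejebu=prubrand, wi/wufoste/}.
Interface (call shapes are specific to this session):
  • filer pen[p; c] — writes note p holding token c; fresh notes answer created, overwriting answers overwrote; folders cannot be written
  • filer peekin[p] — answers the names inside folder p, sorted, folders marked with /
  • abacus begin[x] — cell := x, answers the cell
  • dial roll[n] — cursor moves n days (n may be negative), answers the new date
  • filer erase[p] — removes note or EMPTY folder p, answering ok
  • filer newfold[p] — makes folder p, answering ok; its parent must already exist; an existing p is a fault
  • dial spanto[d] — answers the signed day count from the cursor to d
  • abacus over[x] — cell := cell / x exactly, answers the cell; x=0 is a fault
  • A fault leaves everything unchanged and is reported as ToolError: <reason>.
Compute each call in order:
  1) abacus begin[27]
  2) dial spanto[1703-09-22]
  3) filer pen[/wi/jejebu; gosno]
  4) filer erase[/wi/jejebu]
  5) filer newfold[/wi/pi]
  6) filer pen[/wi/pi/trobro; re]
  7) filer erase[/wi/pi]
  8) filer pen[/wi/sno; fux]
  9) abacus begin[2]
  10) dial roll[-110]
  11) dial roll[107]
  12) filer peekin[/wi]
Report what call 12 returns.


% abacus begin(x=27) ~> 27
% dial spanto(d=1703-09-22) ~> 6
% filer pen(p=/wi/jejebu, c=gosno) ~> overwrote
% filer erase(p=/wi/jejebu) ~> ok
% filer newfold(p=/wi/pi) ~> ok
% filer pen(p=/wi/pi/trobro, c=re) ~> created
% filer erase(p=/wi/pi) ~> ToolError: not empty
% filer pen(p=/wi/sno, c=fux) ~> created
% abacus begin(x=2) ~> 2
% dial roll(n=-110) ~> 1703-05-29
% dial roll(n=107) ~> 1703-09-13
% filer peekin(p=/wi) ~> [pi/, sno, wufoste/]

Answer: [pi/, sno, wufoste/]


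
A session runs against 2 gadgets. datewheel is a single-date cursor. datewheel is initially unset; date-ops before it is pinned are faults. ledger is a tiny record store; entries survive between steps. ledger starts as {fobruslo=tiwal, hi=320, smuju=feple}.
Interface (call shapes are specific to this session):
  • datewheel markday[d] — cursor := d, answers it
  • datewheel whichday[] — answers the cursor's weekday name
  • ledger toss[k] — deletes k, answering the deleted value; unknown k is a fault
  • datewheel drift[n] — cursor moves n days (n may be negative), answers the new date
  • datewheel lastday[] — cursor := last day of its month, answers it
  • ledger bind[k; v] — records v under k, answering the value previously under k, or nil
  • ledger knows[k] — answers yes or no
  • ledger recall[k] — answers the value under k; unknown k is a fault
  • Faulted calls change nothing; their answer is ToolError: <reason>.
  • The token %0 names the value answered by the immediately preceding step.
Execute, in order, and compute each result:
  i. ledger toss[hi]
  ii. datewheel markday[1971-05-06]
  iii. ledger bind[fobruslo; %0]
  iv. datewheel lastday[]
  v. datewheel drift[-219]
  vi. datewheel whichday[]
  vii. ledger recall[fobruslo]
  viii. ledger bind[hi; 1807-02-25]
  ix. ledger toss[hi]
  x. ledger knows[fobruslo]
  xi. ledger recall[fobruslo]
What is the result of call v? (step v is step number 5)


// 1. ledger toss(k→hi) -> 320
// 2. datewheel markday(d→1971-05-06) -> 1971-05-06
// 3. ledger bind(k→fobruslo, v→%0) -> tiwal
// 4. datewheel lastday() -> 1971-05-31
// 5. datewheel drift(n→-219) -> 1970-10-24
// 6. datewheel whichday() -> Saturday
// 7. ledger recall(k→fobruslo) -> 1971-05-06
// 8. ledger bind(k→hi, v→1807-02-25) -> nil
// 9. ledger toss(k→hi) -> 1807-02-25
// 10. ledger knows(k→fobruslo) -> yes
// 11. ledger recall(k→fobruslo) -> 1971-05-06

Answer: 1970-10-24


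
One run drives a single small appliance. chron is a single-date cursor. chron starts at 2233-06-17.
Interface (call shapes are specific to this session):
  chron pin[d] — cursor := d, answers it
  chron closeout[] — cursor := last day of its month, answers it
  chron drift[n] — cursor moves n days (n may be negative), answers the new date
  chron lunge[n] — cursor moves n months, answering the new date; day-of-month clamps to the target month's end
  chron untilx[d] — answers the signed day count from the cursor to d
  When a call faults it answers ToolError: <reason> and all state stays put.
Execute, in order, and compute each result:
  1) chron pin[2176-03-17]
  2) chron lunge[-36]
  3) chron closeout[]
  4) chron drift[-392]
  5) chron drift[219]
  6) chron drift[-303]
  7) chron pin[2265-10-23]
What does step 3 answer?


Answer: 2173-03-31

Derivation:
→ chron pin(d→2176-03-17)
← 2176-03-17
→ chron lunge(n→-36)
← 2173-03-17
→ chron closeout()
← 2173-03-31
→ chron drift(n→-392)
← 2172-03-04
→ chron drift(n→219)
← 2172-10-09
→ chron drift(n→-303)
← 2171-12-11
→ chron pin(d→2265-10-23)
← 2265-10-23


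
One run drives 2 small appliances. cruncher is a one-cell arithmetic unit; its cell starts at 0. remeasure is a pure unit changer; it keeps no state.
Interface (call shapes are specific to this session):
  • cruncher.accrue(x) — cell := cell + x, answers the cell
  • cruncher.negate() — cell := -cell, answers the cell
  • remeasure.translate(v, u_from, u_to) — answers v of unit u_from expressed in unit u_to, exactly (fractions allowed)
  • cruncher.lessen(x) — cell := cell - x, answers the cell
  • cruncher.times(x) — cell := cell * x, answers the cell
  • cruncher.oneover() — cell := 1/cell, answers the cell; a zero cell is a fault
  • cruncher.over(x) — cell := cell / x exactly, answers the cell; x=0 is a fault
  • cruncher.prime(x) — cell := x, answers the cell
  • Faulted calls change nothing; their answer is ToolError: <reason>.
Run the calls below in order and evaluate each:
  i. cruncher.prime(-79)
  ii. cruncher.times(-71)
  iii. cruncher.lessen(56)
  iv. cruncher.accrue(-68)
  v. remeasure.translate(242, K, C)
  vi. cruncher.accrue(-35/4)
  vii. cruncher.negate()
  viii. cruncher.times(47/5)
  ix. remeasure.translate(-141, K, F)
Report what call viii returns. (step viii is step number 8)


~$ prime x=-79
= -79
~$ times x=-71
= 5609
~$ lessen x=56
= 5553
~$ accrue x=-68
= 5485
~$ translate v=242 u_from=K u_to=C
= -623/20
~$ accrue x=-35/4
= 21905/4
~$ negate
= -21905/4
~$ times x=47/5
= -205907/4
~$ translate v=-141 u_from=K u_to=F
= -71347/100

Answer: -205907/4


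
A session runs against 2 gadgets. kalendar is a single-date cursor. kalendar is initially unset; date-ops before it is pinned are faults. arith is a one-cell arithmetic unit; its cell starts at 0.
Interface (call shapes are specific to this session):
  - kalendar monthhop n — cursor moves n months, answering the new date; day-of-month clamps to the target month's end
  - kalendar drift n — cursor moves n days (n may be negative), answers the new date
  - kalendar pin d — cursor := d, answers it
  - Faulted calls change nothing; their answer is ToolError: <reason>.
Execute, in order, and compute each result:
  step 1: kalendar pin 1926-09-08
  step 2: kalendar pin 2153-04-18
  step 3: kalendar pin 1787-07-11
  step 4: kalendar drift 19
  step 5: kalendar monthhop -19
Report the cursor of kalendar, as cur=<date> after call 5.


Next I call kalendar pin(1926-09-08): 1926-09-08.
Then kalendar pin(2153-04-18), — result: 2153-04-18.
I run kalendar pin(1787-07-11): 1787-07-11.
Calling kalendar drift(19), and see 1787-07-30.
Invoking kalendar monthhop(-19), yielding 1785-12-30.

Answer: cur=1785-12-30


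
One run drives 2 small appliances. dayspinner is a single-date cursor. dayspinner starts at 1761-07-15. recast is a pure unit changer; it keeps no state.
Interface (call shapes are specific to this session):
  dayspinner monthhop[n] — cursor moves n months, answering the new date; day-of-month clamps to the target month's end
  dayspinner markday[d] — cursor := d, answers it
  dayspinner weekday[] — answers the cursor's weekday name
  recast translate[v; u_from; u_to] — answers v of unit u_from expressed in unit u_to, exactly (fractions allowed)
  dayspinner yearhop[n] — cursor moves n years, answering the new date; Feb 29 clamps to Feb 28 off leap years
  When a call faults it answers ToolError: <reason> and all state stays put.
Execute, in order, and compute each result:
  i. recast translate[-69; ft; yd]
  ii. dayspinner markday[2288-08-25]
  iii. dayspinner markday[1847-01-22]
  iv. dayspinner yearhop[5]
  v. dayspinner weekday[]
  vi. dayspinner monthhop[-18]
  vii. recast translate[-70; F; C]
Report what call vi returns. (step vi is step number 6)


Answer: 1850-07-22

Derivation:
-> recast translate(-69, ft, yd)
<- -23
-> dayspinner markday(2288-08-25)
<- 2288-08-25
-> dayspinner markday(1847-01-22)
<- 1847-01-22
-> dayspinner yearhop(5)
<- 1852-01-22
-> dayspinner weekday()
<- Thursday
-> dayspinner monthhop(-18)
<- 1850-07-22
-> recast translate(-70, F, C)
<- -170/3


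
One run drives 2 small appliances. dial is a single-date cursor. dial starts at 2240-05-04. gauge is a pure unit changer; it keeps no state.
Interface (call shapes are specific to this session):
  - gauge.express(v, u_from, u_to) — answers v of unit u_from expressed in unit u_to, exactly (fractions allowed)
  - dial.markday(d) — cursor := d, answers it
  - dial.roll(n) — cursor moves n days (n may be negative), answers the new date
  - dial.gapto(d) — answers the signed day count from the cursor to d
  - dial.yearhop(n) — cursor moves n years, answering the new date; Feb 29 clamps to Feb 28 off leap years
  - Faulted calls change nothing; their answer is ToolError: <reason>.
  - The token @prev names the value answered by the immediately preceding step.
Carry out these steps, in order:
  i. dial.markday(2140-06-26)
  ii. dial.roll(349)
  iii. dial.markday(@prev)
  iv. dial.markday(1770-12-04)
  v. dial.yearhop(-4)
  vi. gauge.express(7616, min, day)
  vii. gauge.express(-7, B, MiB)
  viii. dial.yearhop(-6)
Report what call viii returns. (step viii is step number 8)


~$ dial.markday d→2140-06-26
[out] 2140-06-26
~$ dial.roll n→349
[out] 2141-06-10
~$ dial.markday d→@prev
[out] 2141-06-10
~$ dial.markday d→1770-12-04
[out] 1770-12-04
~$ dial.yearhop n→-4
[out] 1766-12-04
~$ gauge.express v→7616 u_from→min u_to→day
[out] 238/45
~$ gauge.express v→-7 u_from→B u_to→MiB
[out] -7/1048576
~$ dial.yearhop n→-6
[out] 1760-12-04

Answer: 1760-12-04


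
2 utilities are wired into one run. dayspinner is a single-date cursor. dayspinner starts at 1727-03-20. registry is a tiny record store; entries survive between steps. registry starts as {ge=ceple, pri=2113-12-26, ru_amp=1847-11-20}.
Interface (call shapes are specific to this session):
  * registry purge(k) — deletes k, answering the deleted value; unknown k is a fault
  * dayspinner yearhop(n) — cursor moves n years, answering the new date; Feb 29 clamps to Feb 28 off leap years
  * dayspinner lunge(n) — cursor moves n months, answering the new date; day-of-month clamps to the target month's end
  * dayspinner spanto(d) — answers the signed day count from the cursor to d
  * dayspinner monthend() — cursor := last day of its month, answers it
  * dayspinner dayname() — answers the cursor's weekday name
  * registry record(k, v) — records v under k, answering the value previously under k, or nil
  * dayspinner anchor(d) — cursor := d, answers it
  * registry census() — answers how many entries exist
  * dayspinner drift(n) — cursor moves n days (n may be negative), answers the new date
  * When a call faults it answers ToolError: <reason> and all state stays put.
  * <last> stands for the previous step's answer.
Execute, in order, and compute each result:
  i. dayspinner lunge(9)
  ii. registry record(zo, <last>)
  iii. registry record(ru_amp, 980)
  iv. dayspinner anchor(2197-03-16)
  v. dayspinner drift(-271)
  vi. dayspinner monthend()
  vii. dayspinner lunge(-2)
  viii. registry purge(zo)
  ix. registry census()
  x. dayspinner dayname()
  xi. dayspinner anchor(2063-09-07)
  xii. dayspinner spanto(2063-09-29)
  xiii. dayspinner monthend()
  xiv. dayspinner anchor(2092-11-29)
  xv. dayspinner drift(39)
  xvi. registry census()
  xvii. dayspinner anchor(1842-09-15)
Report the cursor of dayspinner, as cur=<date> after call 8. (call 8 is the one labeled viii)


Answer: cur=2196-04-30

Derivation:
Using dayspinner lunge with n='9', yielding 1727-12-20.
I try registry record with k='zo', v='<last>', — result: nil.
I try registry record with k='ru_amp', v='980', and observe 1847-11-20.
Invoking dayspinner anchor with d='2197-03-16', and see 2197-03-16.
I try dayspinner drift with n='-271', — result: 2196-06-18.
Now I run dayspinner monthend(), — result: 2196-06-30.
I use dayspinner lunge with n='-2', and see 2196-04-30.
Now I run registry purge with k='zo': 1727-12-20.
I use registry census, giving 3.
I invoke dayspinner dayname(), and see Saturday.
Next I call dayspinner anchor with d='2063-09-07', and observe 2063-09-07.
I run dayspinner spanto with d='2063-09-29', and observe 22.
Using dayspinner monthend, giving 2063-09-30.
I invoke dayspinner anchor with d='2092-11-29', giving 2092-11-29.
I use dayspinner drift with n='39', and observe 2093-01-07.
Invoking registry census, and see 3.
Now I run dayspinner anchor with d='1842-09-15', — result: 1842-09-15.
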